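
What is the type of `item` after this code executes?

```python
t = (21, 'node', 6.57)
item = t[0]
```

Index 0 of tuple is 21 which is int

int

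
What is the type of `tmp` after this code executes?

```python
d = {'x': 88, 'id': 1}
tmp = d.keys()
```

.keys() returns a dict_keys view object

dict_keys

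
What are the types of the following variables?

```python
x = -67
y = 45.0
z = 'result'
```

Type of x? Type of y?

x is int; y is float

int, float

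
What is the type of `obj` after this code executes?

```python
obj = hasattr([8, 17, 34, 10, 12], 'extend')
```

hasattr() returns bool

bool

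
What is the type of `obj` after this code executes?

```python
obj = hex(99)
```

hex() returns str representation

str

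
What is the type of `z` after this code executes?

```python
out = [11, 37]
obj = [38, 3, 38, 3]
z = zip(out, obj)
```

zip() returns a zip iterator object

zip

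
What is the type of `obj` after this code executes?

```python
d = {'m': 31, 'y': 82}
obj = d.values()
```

.values() returns a dict_values view object

dict_values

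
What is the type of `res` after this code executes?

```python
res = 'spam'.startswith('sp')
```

str.startswith() returns bool

bool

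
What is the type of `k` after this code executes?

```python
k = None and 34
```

'and' returns first falsy value (None)

NoneType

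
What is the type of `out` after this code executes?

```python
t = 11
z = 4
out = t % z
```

int % int returns int (11 % 4 = 3)

int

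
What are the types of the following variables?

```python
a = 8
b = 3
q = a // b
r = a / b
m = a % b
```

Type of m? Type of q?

int % int returns int; int // int returns int

int, int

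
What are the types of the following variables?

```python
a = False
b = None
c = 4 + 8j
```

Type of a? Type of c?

a is bool; c is complex

bool, complex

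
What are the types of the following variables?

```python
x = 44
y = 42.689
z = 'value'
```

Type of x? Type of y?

x is int; y is float

int, float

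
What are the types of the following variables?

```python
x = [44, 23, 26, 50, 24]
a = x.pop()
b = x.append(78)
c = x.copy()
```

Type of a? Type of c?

list.pop() returns the element (int); list.copy() returns list

int, list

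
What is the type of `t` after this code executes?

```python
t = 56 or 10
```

'or' returns the first truthy value (56, which is int)

int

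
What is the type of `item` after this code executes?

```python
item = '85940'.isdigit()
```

str.isdigit() returns bool

bool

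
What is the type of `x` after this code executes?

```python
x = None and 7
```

'and' returns first falsy value (None)

NoneType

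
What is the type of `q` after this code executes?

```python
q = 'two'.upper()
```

str.upper() returns str

str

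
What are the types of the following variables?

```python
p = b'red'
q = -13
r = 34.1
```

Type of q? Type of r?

q is int; r is float

int, float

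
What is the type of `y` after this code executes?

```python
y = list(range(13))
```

list(range(...)) returns list

list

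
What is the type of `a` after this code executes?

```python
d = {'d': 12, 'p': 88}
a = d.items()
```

dict.items() returns a dict_items view

dict_items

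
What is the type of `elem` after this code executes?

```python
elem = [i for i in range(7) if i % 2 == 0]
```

A list comprehension [...] produces a list

list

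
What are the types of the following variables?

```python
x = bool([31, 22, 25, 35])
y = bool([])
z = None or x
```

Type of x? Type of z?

bool() returns bool; None or <bool> returns the bool

bool, bool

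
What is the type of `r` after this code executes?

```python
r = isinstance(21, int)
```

isinstance() returns bool

bool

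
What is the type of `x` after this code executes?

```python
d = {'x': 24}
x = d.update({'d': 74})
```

dict.update() returns None

NoneType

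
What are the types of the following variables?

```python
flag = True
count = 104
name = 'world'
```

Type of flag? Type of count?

flag is bool; count is int

bool, int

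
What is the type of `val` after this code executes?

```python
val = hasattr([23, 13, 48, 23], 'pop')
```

hasattr() returns bool

bool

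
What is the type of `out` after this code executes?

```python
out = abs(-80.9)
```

abs() of float returns float

float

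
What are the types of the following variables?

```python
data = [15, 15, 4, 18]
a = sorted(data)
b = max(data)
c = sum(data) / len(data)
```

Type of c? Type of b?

int / int returns float; max of ints returns int

float, int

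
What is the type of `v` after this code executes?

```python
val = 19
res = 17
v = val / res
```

int / int always returns float in Python 3 (19 / 17 = 1.11765)

float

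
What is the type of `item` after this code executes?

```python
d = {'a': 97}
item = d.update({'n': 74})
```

dict.update() returns None

NoneType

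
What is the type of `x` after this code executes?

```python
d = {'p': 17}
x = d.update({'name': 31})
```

dict.update() returns None

NoneType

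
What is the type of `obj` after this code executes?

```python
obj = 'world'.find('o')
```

str.find() returns int (index, or -1)

int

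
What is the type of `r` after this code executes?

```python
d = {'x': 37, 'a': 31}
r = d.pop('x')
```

dict.pop() returns the value (int)

int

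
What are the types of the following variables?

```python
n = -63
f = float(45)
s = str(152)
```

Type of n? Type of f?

n is int; f is float

int, float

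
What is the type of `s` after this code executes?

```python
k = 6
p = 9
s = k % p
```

int % int returns int (6 % 9 = 6)

int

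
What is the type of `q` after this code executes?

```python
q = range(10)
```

range() returns a range object

range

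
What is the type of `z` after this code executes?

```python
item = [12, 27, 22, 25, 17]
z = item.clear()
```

list.clear() returns None

NoneType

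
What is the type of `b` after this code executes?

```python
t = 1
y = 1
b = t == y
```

Equality comparison returns bool

bool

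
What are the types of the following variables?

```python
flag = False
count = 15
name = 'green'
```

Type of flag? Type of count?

flag is bool; count is int

bool, int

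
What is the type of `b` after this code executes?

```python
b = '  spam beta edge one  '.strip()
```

str.strip() returns str

str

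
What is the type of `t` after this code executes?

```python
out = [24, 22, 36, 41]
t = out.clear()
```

list.clear() returns None

NoneType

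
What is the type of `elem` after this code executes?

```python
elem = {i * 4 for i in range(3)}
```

A set comprehension {expr for x in iterable} produces a set

set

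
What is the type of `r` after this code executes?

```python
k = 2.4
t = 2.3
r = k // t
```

float // float returns float (floor division preserves float type)

float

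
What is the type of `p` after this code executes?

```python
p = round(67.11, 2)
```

round() with ndigits arg returns float

float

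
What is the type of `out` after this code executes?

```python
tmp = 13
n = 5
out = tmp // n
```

int // int returns int (13 // 5 = 2)

int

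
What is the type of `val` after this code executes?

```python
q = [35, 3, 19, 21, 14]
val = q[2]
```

Indexing a list of ints returns int (q[2] = 19)

int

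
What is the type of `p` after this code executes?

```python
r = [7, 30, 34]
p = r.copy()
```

list.copy() returns list

list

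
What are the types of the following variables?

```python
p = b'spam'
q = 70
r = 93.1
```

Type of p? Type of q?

p is bytes; q is int

bytes, int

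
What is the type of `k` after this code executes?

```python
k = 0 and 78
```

'and' returns the first falsy value (0, which is int)

int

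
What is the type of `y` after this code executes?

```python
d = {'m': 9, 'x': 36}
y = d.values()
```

.values() returns a dict_values view object

dict_values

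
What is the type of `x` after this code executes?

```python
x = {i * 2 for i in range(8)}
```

A set comprehension {expr for x in iterable} produces a set

set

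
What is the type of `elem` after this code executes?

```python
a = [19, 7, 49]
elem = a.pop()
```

list.pop() returns the popped element (int here)

int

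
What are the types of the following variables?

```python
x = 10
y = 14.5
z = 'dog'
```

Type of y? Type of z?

y is float; z is str

float, str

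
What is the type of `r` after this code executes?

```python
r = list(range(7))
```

list(range(...)) returns list

list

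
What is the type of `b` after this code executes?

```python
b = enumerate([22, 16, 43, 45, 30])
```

enumerate() returns an enumerate iterator object

enumerate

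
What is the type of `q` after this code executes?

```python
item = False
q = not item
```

'not' always returns bool

bool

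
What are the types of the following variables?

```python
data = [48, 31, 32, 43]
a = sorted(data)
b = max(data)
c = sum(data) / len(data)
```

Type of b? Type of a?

max of ints returns int; sorted() returns list

int, list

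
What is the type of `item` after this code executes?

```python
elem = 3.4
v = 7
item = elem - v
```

float - int returns float (3.4 - 7 = -3.6)

float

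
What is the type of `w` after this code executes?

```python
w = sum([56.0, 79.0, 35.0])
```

sum() of floats returns float

float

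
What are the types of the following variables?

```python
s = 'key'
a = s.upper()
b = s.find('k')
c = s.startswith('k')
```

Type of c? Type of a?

str.startswith() returns bool; str.upper() returns str

bool, str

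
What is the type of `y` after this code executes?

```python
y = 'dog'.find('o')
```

str.find() returns int (index, or -1)

int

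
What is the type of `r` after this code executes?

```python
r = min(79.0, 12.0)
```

min() of floats returns float

float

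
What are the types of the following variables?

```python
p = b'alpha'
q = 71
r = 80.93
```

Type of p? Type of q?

p is bytes; q is int

bytes, int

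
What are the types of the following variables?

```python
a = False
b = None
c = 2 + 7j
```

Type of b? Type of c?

b is NoneType; c is complex

NoneType, complex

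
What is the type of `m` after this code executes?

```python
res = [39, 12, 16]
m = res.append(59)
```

list.append() returns None (mutates in place)

NoneType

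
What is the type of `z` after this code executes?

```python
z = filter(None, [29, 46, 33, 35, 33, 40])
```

filter() returns a filter iterator object

filter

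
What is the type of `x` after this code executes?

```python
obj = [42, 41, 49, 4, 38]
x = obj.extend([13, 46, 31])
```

list.extend() returns None

NoneType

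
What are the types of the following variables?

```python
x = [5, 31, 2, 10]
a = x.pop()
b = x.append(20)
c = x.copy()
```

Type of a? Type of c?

list.pop() returns the element (int); list.copy() returns list

int, list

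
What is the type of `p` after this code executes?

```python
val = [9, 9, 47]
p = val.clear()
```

list.clear() returns None

NoneType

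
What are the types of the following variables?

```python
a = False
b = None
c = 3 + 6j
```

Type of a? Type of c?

a is bool; c is complex

bool, complex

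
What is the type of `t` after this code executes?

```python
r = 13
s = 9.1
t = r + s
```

int + float returns float (13 + 9.1 = 22.1)

float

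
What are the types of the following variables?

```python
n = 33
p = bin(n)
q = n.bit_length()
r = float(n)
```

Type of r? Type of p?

float() returns float; bin() returns str

float, str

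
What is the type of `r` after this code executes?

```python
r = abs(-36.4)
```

abs() of float returns float

float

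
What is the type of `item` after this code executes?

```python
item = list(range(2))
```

list(range(...)) returns list

list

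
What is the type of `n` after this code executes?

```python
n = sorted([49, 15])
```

sorted() always returns list

list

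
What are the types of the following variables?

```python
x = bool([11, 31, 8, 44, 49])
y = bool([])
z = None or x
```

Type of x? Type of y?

bool() returns bool; bool() returns bool

bool, bool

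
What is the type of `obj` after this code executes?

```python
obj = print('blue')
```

print() returns None

NoneType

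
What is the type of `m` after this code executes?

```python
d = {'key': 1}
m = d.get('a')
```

dict.get() returns None when key 'a' is not found and no default given

NoneType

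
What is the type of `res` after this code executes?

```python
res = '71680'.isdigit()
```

str.isdigit() returns bool

bool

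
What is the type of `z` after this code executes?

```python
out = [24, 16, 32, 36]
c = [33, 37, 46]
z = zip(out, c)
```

zip() returns a zip iterator object

zip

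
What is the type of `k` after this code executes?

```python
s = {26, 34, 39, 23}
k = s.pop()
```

Popping from a set of ints returns int

int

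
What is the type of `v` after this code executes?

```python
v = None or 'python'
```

'or' with None returns the other value ('python', str)

str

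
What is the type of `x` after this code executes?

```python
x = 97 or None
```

'or' returns first truthy value (97, int)

int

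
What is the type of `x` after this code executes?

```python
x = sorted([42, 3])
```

sorted() always returns list

list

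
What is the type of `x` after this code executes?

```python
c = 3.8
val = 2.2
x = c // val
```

float // float returns float (floor division preserves float type)

float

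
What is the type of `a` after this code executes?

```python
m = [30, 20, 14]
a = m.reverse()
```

list.reverse() returns None

NoneType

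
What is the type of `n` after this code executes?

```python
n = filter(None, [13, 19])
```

filter() returns a filter iterator object

filter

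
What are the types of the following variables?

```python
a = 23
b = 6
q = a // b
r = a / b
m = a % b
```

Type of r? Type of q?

int / int returns float; int // int returns int

float, int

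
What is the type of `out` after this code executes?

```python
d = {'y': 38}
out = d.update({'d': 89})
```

dict.update() returns None

NoneType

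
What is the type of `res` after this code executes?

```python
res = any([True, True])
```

any() returns bool

bool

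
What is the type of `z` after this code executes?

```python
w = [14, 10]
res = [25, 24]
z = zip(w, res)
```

zip() returns a zip iterator object

zip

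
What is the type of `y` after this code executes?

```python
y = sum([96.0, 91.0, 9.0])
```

sum() of floats returns float

float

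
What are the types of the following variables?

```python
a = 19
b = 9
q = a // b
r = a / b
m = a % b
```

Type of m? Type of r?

int % int returns int; int / int returns float

int, float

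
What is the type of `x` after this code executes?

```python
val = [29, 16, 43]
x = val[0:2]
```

Slicing a list always returns a list

list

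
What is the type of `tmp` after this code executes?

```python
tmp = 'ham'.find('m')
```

str.find() returns int (index, or -1)

int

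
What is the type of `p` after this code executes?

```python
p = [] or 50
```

'or' returns first truthy value (50, which is int)

int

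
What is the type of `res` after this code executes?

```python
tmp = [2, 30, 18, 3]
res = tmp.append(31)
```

list.append() returns None (mutates in place)

NoneType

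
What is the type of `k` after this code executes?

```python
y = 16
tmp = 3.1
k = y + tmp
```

int + float returns float (16 + 3.1 = 19.1)

float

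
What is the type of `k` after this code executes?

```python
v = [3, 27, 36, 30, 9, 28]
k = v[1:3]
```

Slicing a list always returns a list

list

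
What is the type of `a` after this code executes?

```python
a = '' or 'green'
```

'or' returns first truthy value ('green', which is str)

str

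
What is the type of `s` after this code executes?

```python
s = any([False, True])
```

any() returns bool

bool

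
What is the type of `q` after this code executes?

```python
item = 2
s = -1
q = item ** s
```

int ** negative int returns float

float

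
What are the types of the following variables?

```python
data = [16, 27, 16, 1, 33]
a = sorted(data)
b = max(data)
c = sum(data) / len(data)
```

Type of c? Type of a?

int / int returns float; sorted() returns list

float, list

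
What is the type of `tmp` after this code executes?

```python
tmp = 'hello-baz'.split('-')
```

str.split() returns list

list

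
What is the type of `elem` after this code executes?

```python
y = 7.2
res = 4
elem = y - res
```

float - int returns float (7.2 - 4 = 3.2)

float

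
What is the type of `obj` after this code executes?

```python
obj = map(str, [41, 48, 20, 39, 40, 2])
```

map() returns a map iterator object

map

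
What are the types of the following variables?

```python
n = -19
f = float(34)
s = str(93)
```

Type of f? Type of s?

f is float; s is str

float, str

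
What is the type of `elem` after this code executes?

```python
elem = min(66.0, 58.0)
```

min() of floats returns float

float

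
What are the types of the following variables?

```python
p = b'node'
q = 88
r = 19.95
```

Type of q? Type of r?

q is int; r is float

int, float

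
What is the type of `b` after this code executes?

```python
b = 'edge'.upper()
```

str.upper() returns str

str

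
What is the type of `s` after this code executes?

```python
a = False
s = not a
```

'not' always returns bool

bool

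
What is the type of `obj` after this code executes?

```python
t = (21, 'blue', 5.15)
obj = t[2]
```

Index 2 of tuple is 5.15 which is float

float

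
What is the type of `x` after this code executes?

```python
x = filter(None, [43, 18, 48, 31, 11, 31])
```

filter() returns a filter iterator object

filter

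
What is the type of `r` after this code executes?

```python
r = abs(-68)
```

abs() of int returns int

int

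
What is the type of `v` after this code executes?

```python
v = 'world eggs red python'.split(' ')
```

str.split() returns list

list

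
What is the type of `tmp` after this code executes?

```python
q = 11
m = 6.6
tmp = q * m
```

int * float returns float (11 * 6.6 = 72.6)

float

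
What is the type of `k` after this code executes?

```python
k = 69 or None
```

'or' returns first truthy value (69, int)

int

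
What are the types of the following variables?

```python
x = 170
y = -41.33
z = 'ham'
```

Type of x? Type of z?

x is int; z is str

int, str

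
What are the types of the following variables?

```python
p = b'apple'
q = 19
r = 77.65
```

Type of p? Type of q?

p is bytes; q is int

bytes, int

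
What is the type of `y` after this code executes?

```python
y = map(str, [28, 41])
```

map() returns a map iterator object

map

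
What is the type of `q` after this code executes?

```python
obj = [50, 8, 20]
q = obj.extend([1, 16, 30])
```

list.extend() returns None

NoneType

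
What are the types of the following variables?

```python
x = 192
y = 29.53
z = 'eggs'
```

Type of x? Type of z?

x is int; z is str

int, str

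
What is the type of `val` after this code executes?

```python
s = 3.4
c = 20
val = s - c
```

float - int returns float (3.4 - 20 = -16.6)

float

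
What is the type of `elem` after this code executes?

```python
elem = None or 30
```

'or' with None returns the other value (30, int)

int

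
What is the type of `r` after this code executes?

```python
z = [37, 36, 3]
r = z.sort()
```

list.sort() returns None (sorts in place)

NoneType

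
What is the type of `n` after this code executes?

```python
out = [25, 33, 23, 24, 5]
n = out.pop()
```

list.pop() returns the popped element (int here)

int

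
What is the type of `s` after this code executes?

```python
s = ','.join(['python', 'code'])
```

str.join() returns str

str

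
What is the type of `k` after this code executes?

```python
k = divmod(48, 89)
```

divmod() returns a tuple (quotient, remainder)

tuple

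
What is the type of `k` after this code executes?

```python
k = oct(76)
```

oct() returns str representation

str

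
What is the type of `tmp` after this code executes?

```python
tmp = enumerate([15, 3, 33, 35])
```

enumerate() returns an enumerate iterator object

enumerate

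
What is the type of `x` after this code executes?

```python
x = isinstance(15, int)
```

isinstance() returns bool

bool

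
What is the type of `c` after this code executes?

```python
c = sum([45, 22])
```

sum() of ints returns int

int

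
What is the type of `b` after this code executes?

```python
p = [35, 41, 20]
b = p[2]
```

Indexing a list of ints returns int (p[2] = 20)

int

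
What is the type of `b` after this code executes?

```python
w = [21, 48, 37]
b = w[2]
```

Indexing a list of ints returns int (w[2] = 37)

int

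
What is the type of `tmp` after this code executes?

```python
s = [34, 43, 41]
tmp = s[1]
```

Indexing a list of ints returns int (s[1] = 43)

int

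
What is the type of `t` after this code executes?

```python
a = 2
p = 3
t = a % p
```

int % int returns int (2 % 3 = 2)

int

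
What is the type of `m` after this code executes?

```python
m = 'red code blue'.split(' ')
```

str.split() returns list

list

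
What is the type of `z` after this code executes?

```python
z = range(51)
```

range() returns a range object

range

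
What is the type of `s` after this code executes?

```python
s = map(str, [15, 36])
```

map() returns a map iterator object

map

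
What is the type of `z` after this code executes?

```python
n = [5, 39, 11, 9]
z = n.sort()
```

list.sort() returns None (sorts in place)

NoneType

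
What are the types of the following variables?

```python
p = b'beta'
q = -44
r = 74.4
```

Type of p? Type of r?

p is bytes; r is float

bytes, float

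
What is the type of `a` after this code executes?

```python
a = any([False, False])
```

any() returns bool

bool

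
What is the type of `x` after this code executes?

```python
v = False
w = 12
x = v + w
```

bool + int returns int (False is 0, so 0 + 12 = 12)

int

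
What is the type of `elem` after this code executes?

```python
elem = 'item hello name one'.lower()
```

str.lower() returns str

str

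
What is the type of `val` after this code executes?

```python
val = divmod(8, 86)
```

divmod() returns a tuple (quotient, remainder)

tuple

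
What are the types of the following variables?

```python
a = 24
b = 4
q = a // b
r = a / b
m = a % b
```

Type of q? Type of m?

int // int returns int; int % int returns int

int, int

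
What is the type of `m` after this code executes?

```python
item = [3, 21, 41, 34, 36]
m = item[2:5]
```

Slicing a list always returns a list

list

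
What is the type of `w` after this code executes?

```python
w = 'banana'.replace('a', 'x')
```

str.replace() returns str

str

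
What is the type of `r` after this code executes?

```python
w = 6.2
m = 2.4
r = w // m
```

float // float returns float (floor division preserves float type)

float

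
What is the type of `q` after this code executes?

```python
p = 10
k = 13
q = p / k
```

int / int always returns float in Python 3 (10 / 13 = 0.769231)

float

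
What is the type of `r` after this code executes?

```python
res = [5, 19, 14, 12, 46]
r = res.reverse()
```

list.reverse() returns None

NoneType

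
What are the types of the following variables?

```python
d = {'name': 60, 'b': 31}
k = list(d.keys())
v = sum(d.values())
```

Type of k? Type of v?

list(...) returns list; sum of int values returns int

list, int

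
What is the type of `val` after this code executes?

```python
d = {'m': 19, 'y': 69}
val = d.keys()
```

.keys() returns a dict_keys view object

dict_keys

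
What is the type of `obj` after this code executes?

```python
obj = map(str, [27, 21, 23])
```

map() returns a map iterator object

map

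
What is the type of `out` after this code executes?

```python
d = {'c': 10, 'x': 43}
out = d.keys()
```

.keys() returns a dict_keys view object

dict_keys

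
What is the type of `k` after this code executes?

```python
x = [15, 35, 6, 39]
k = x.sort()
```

list.sort() returns None (sorts in place)

NoneType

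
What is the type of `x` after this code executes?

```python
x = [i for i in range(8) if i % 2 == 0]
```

A list comprehension [...] produces a list

list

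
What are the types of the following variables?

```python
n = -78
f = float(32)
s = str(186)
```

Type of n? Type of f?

n is int; f is float

int, float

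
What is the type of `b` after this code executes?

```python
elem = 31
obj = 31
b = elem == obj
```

Equality comparison returns bool

bool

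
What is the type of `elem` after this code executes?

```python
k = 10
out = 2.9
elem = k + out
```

int + float returns float (10 + 2.9 = 12.9)

float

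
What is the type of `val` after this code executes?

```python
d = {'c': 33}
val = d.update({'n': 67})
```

dict.update() returns None

NoneType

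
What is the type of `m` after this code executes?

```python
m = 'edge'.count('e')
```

str.count() returns int

int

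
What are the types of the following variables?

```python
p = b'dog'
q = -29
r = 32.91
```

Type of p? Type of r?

p is bytes; r is float

bytes, float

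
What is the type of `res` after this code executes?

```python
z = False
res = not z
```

'not' always returns bool

bool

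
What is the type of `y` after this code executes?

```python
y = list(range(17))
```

list(range(...)) returns list

list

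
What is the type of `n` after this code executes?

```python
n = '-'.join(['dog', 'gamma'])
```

str.join() returns str

str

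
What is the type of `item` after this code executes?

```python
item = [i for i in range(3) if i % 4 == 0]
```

A list comprehension [...] produces a list

list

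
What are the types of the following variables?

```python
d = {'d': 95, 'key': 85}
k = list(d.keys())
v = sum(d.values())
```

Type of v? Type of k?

sum of int values returns int; list(...) returns list

int, list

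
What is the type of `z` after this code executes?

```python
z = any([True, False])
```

any() returns bool

bool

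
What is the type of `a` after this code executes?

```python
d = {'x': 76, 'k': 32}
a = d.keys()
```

.keys() returns a dict_keys view object

dict_keys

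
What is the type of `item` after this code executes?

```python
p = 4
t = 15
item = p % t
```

int % int returns int (4 % 15 = 4)

int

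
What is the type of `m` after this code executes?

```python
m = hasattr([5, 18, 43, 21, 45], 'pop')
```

hasattr() returns bool

bool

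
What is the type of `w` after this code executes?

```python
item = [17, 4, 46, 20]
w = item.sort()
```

list.sort() returns None (sorts in place)

NoneType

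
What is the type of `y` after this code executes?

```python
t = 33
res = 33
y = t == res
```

Equality comparison returns bool

bool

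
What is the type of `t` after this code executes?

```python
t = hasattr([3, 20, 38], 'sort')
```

hasattr() returns bool

bool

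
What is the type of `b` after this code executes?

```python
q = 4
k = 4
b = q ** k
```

int ** positive int returns int (4 ** 4 = 256)

int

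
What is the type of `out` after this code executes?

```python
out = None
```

None has type NoneType

NoneType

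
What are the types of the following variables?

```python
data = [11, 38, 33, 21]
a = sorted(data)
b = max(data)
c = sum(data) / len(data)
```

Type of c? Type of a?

int / int returns float; sorted() returns list

float, list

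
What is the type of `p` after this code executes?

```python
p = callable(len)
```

callable() returns bool

bool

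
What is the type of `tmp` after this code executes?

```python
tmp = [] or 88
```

'or' returns first truthy value (88, which is int)

int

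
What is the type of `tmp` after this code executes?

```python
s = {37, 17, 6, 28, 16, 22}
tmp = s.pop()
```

Popping from a set of ints returns int

int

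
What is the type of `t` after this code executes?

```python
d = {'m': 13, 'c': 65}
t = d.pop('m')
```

dict.pop() returns the value (int)

int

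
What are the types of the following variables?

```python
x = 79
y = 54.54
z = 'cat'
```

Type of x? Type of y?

x is int; y is float

int, float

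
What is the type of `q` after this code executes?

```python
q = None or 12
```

'or' with None returns the other value (12, int)

int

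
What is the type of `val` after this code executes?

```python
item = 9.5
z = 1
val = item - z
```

float - int returns float (9.5 - 1 = 8.5)

float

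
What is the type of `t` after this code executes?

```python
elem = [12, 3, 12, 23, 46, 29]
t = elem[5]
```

Indexing a list of ints returns int (elem[5] = 29)

int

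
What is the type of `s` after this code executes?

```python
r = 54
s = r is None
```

'is' comparison returns bool

bool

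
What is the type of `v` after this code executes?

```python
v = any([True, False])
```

any() returns bool

bool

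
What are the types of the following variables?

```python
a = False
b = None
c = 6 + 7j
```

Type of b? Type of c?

b is NoneType; c is complex

NoneType, complex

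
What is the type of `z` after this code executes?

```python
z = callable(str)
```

callable() returns bool

bool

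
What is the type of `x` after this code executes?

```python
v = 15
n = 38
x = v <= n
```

Comparison operators return bool

bool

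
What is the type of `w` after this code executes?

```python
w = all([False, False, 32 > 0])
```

all() returns bool

bool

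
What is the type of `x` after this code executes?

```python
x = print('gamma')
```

print() returns None

NoneType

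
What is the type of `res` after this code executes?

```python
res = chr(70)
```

chr() returns str (single character)

str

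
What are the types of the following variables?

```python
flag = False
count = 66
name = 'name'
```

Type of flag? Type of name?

flag is bool; name is str

bool, str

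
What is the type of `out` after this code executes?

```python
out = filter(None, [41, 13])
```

filter() returns a filter iterator object

filter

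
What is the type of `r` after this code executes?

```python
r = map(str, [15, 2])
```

map() returns a map iterator object

map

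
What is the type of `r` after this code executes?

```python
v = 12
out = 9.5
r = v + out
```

int + float returns float (12 + 9.5 = 21.5)

float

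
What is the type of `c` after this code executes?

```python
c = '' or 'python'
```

'or' returns first truthy value ('python', which is str)

str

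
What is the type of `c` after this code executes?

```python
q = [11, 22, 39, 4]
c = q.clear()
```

list.clear() returns None

NoneType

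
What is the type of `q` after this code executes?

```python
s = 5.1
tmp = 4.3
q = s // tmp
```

float // float returns float (floor division preserves float type)

float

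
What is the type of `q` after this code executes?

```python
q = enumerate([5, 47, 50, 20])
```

enumerate() returns an enumerate iterator object

enumerate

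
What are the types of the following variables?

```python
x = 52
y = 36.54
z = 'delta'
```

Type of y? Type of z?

y is float; z is str

float, str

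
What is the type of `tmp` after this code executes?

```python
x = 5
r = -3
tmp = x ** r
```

int ** negative int returns float

float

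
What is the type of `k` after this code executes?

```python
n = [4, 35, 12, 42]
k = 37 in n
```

'in' operator returns bool

bool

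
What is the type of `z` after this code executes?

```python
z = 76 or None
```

'or' returns first truthy value (76, int)

int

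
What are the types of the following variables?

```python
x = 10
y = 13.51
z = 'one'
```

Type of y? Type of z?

y is float; z is str

float, str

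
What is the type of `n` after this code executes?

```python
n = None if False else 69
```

Ternary: condition is False, else branch (69) taken → int

int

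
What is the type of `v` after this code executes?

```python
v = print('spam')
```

print() returns None

NoneType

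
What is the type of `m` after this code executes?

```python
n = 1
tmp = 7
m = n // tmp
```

int // int returns int (1 // 7 = 0)

int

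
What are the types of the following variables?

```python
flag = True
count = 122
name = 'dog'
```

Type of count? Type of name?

count is int; name is str

int, str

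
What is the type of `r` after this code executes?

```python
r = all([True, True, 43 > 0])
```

all() returns bool

bool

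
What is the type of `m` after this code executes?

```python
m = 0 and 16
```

'and' returns the first falsy value (0, which is int)

int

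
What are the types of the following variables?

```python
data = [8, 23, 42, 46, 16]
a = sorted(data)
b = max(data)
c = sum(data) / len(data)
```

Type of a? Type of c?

sorted() returns list; int / int returns float

list, float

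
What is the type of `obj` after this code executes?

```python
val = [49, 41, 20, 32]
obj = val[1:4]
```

Slicing a list always returns a list

list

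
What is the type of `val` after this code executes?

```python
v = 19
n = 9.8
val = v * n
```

int * float returns float (19 * 9.8 = 186.2)

float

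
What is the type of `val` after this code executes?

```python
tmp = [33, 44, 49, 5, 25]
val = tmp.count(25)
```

list.count() returns int

int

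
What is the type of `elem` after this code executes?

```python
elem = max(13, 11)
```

max() of ints returns int

int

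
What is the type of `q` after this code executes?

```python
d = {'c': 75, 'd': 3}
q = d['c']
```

Accessing dict[str, int] with key 'c' returns int value 75

int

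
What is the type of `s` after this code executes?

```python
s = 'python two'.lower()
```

str.lower() returns str

str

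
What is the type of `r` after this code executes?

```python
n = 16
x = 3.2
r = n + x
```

int + float returns float (16 + 3.2 = 19.2)

float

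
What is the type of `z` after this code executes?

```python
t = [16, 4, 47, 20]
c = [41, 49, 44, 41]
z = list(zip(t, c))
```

list(zip(...)) returns a list of tuples

list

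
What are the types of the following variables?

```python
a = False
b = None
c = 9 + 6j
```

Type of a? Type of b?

a is bool; b is NoneType

bool, NoneType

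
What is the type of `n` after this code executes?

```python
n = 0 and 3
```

'and' returns the first falsy value (0, which is int)

int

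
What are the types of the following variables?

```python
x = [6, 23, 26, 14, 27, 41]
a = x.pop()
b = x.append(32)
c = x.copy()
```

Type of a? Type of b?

list.pop() returns the element (int); list.append() returns None

int, NoneType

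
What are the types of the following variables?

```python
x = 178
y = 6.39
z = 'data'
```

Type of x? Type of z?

x is int; z is str

int, str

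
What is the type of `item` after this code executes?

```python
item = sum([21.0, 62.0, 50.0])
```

sum() of floats returns float

float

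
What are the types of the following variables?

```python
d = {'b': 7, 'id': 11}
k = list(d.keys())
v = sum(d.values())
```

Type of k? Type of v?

list(...) returns list; sum of int values returns int

list, int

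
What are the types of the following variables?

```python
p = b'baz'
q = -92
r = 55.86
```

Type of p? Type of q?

p is bytes; q is int

bytes, int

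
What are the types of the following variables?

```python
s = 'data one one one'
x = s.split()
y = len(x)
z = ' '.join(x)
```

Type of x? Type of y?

str.split() returns list; len() returns int

list, int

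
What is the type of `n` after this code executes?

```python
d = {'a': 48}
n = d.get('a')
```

dict.get() returns the value (int) when key is found

int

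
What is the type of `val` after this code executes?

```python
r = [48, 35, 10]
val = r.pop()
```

list.pop() returns the popped element (int here)

int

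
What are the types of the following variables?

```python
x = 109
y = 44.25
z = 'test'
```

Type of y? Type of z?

y is float; z is str

float, str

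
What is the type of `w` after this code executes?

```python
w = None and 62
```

'and' returns first falsy value (None)

NoneType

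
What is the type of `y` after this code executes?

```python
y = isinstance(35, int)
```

isinstance() returns bool

bool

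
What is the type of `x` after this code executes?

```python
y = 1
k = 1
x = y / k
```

int / int always returns float in Python 3 (1 / 1 = 1)

float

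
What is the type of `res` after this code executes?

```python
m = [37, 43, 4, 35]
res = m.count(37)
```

list.count() returns int

int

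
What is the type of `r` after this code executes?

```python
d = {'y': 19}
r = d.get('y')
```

dict.get() returns the value (int) when key is found

int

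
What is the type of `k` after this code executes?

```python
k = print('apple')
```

print() returns None

NoneType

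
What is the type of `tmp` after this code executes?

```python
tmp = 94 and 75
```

'and' returns the last value when all truthy (75, which is int)

int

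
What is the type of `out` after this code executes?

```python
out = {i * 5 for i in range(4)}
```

A set comprehension {expr for x in iterable} produces a set

set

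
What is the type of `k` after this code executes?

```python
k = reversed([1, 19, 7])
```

reversed() on a list returns a list_reverseiterator

list_reverseiterator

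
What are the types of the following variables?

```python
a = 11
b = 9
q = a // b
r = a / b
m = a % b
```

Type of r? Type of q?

int / int returns float; int // int returns int

float, int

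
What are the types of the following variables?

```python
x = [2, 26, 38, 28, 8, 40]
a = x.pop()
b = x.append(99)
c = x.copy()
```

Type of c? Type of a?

list.copy() returns list; list.pop() returns the element (int)

list, int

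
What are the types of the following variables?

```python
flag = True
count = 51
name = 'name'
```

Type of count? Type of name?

count is int; name is str

int, str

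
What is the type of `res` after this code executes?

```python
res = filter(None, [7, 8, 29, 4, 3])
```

filter() returns a filter iterator object

filter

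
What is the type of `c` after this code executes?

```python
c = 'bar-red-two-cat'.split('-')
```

str.split() returns list

list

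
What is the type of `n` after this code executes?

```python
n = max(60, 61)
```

max() of ints returns int

int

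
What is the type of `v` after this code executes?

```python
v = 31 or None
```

'or' returns first truthy value (31, int)

int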